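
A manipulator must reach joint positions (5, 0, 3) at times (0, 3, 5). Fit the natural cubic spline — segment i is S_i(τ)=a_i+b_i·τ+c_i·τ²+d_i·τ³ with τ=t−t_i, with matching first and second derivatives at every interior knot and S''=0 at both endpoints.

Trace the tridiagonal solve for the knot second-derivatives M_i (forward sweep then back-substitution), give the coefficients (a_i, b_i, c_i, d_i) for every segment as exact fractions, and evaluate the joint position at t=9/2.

Δ: Δ0=-5/3, Δ1=3/2
row 1: diag=10, rhs=19; c'=1/5, d'=19/10
back: M1=19/10
M: M0=0, M1=19/10, M2=0
seg 0: a=5, c=M0/2=0, d=(M1−M0)/(6·3)=19/180, b=Δ0−h0·(2M0+M1)/6=-157/60
seg 1: a=0, c=M1/2=19/20, d=(M2−M1)/(6·2)=-19/120, b=Δ1−h1·(2M1+M2)/6=7/30
t_q=9/2 → seg 1, τ=3/2; S=0+7/30·τ+19/20·τ²+-19/120·τ³=125/64

  seg 0: a=5 b=-157/60 c=0 d=19/180
  seg 1: a=0 b=7/30 c=19/20 d=-19/120
S(9/2) = 125/64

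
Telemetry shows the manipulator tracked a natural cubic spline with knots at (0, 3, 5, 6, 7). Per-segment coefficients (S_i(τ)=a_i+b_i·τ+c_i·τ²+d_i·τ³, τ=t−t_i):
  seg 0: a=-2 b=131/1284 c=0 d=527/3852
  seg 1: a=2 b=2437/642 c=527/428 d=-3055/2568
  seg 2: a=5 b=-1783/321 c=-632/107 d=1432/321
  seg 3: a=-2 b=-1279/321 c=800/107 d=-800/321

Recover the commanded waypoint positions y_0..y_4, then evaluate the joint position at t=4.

y_0 = S_0(0) = a_0 = -2
y_1 = S_1(0) = a_1 = 2
y_2 = S_2(0) = a_2 = 5
y_3 = S_3(0) = a_3 = -2
y_4 = S_3(1) = -1
t_q=4 is in segment 1 (τ=1); S_1(τ)=4997/856

y_0=-2 y_1=2 y_2=5 y_3=-2 y_4=-1
S(4) = 4997/856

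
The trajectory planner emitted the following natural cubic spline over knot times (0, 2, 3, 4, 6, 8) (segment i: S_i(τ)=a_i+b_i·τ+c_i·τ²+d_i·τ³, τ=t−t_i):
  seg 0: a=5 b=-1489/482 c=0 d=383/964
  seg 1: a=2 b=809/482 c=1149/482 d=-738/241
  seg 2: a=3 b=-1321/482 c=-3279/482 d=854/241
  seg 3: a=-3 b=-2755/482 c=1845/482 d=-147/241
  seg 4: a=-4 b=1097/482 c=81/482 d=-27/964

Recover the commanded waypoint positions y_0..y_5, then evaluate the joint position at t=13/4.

y_0 = S_0(0) = a_0 = 5
y_1 = S_1(0) = a_1 = 2
y_2 = S_2(0) = a_2 = 3
y_3 = S_3(0) = a_3 = -3
y_4 = S_4(0) = a_4 = -4
y_5 = S_4(2) = 1
t_q=13/4 is in segment 2 (τ=1/4); S_2(τ)=1875/964

y_0=5 y_1=2 y_2=3 y_3=-3 y_4=-4 y_5=1
S(13/4) = 1875/964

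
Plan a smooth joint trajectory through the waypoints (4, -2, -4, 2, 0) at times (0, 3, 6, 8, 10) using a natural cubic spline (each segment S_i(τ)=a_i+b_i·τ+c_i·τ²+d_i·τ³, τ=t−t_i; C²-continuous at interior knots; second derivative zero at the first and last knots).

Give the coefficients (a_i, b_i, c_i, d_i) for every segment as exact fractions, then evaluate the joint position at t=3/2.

  seg 0: a=4 b=-206/105 c=0 d=-4/945
  seg 1: a=-2 b=-218/105 c=-4/105 d=32/189
  seg 2: a=-4 b=34/15 c=52/35 d=-47/84
  seg 3: a=2 b=157/105 c=-131/70 d=131/420
S(3/2) = 73/70

Δ: Δ0=-2, Δ1=-2/3, Δ2=3, Δ3=-1
row 1: diag=12, rhs=8; c'=1/4, d'=2/3
row 2: denom=10−3·1/4=37/4; d'=(22−3·2/3)/(37/4)=80/37
row 3: denom=8−2·8/37=280/37; d'=(-24−2·80/37)/(280/37)=-131/35
back: M3=-131/35
back: M2=80/37−8/37·-131/35=104/35
back: M1=2/3−1/4·104/35=-8/105
M: M0=0, M1=-8/105, M2=104/35, M3=-131/35, M4=0
seg 0: a=4, c=M0/2=0, d=(M1−M0)/(6·3)=-4/945, b=Δ0−h0·(2M0+M1)/6=-206/105
seg 1: a=-2, c=M1/2=-4/105, d=(M2−M1)/(6·3)=32/189, b=Δ1−h1·(2M1+M2)/6=-218/105
seg 2: a=-4, c=M2/2=52/35, d=(M3−M2)/(6·2)=-47/84, b=Δ2−h2·(2M2+M3)/6=34/15
seg 3: a=2, c=M3/2=-131/70, d=(M4−M3)/(6·2)=131/420, b=Δ3−h3·(2M3+M4)/6=157/105
t_q=3/2 → seg 0, τ=3/2; S=4+-206/105·τ+0·τ²+-4/945·τ³=73/70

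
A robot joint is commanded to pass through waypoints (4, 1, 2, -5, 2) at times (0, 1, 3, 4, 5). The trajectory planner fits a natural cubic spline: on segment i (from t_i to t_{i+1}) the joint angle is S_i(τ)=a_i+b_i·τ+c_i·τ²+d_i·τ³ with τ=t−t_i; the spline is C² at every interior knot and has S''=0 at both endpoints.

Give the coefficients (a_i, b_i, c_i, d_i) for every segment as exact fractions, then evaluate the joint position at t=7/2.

  seg 0: a=4 b=-1069/244 c=0 d=337/244
  seg 1: a=1 b=-29/122 c=1011/244 d=-921/488
  seg 2: a=2 b=-385/61 c=-438/61 d=396/61
  seg 3: a=-5 b=-73/61 c=750/61 d=-250/61
S(7/2) = -261/122

Δ: Δ0=-3, Δ1=1/2, Δ2=-7, Δ3=7
row 1: diag=6, rhs=21; c'=1/3, d'=7/2
row 2: denom=6−2·1/3=16/3; d'=(-45−2·7/2)/(16/3)=-39/4
row 3: denom=4−1·3/16=61/16; d'=(84−1·-39/4)/(61/16)=1500/61
back: M3=1500/61
back: M2=-39/4−3/16·1500/61=-876/61
back: M1=7/2−1/3·-876/61=1011/122
M: M0=0, M1=1011/122, M2=-876/61, M3=1500/61, M4=0
seg 0: a=4, c=M0/2=0, d=(M1−M0)/(6·1)=337/244, b=Δ0−h0·(2M0+M1)/6=-1069/244
seg 1: a=1, c=M1/2=1011/244, d=(M2−M1)/(6·2)=-921/488, b=Δ1−h1·(2M1+M2)/6=-29/122
seg 2: a=2, c=M2/2=-438/61, d=(M3−M2)/(6·1)=396/61, b=Δ2−h2·(2M2+M3)/6=-385/61
seg 3: a=-5, c=M3/2=750/61, d=(M4−M3)/(6·1)=-250/61, b=Δ3−h3·(2M3+M4)/6=-73/61
t_q=7/2 → seg 2, τ=1/2; S=2+-385/61·τ+-438/61·τ²+396/61·τ³=-261/122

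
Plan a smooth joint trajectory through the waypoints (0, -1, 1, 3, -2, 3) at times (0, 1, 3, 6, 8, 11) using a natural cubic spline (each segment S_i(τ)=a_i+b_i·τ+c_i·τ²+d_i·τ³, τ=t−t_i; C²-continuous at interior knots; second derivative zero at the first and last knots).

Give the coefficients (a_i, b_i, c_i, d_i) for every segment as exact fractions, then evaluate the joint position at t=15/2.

Δ: Δ0=-1, Δ1=1, Δ2=2/3, Δ3=-5/2, Δ4=5/3
row 1: diag=6, rhs=12; c'=1/3, d'=2
row 2: denom=10−2·1/3=28/3; d'=(-2−2·2)/(28/3)=-9/14
row 3: denom=10−3·9/28=253/28; d'=(-19−3·-9/14)/(253/28)=-478/253
row 4: denom=10−2·56/253=2418/253; d'=(25−2·-478/253)/(2418/253)=2427/806
back: M4=2427/806
back: M3=-478/253−56/253·2427/806=-1030/403
back: M2=-9/14−9/28·-1030/403=72/403
back: M1=2−1/3·72/403=782/403
M: M0=0, M1=782/403, M2=72/403, M3=-1030/403, M4=2427/806, M5=0
seg 0: a=0, c=M0/2=0, d=(M1−M0)/(6·1)=391/1209, b=Δ0−h0·(2M0+M1)/6=-1600/1209
seg 1: a=-1, c=M1/2=391/403, d=(M2−M1)/(6·2)=-355/2418, b=Δ1−h1·(2M1+M2)/6=-427/1209
seg 2: a=1, c=M2/2=36/403, d=(M3−M2)/(6·3)=-551/3627, b=Δ2−h2·(2M2+M3)/6=2135/1209
seg 3: a=3, c=M3/2=-515/403, d=(M4−M3)/(6·2)=4487/9672, b=Δ3−h3·(2M3+M4)/6=-2176/1209
seg 4: a=-2, c=M4/2=2427/1612, d=(M5−M4)/(6·3)=-809/4836, b=Δ4−h4·(2M4+M5)/6=-3251/2418
t_q=15/2 → seg 3, τ=3/2; S=3+-2176/1209·τ+-515/403·τ²+4487/9672·τ³=-26033/25792

  seg 0: a=0 b=-1600/1209 c=0 d=391/1209
  seg 1: a=-1 b=-427/1209 c=391/403 d=-355/2418
  seg 2: a=1 b=2135/1209 c=36/403 d=-551/3627
  seg 3: a=3 b=-2176/1209 c=-515/403 d=4487/9672
  seg 4: a=-2 b=-3251/2418 c=2427/1612 d=-809/4836
S(15/2) = -26033/25792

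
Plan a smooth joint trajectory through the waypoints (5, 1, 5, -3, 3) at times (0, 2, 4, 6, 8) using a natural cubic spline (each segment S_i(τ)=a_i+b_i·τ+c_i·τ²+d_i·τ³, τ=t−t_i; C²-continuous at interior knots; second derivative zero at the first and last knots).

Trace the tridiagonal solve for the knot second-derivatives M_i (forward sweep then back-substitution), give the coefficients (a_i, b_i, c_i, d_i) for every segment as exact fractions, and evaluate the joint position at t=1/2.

  seg 0: a=5 b=-29/8 c=0 d=13/32
  seg 1: a=1 b=5/4 c=39/16 d=-33/32
  seg 2: a=5 b=-11/8 c=-15/4 d=39/32
  seg 3: a=-3 b=-7/4 c=57/16 d=-19/32
S(1/2) = 829/256

Δ: Δ0=-2, Δ1=2, Δ2=-4, Δ3=3
row 1: diag=8, rhs=24; c'=1/4, d'=3
row 2: denom=8−2·1/4=15/2; d'=(-36−2·3)/(15/2)=-28/5
row 3: denom=8−2·4/15=112/15; d'=(42−2·-28/5)/(112/15)=57/8
back: M3=57/8
back: M2=-28/5−4/15·57/8=-15/2
back: M1=3−1/4·-15/2=39/8
M: M0=0, M1=39/8, M2=-15/2, M3=57/8, M4=0
seg 0: a=5, c=M0/2=0, d=(M1−M0)/(6·2)=13/32, b=Δ0−h0·(2M0+M1)/6=-29/8
seg 1: a=1, c=M1/2=39/16, d=(M2−M1)/(6·2)=-33/32, b=Δ1−h1·(2M1+M2)/6=5/4
seg 2: a=5, c=M2/2=-15/4, d=(M3−M2)/(6·2)=39/32, b=Δ2−h2·(2M2+M3)/6=-11/8
seg 3: a=-3, c=M3/2=57/16, d=(M4−M3)/(6·2)=-19/32, b=Δ3−h3·(2M3+M4)/6=-7/4
t_q=1/2 → seg 0, τ=1/2; S=5+-29/8·τ+0·τ²+13/32·τ³=829/256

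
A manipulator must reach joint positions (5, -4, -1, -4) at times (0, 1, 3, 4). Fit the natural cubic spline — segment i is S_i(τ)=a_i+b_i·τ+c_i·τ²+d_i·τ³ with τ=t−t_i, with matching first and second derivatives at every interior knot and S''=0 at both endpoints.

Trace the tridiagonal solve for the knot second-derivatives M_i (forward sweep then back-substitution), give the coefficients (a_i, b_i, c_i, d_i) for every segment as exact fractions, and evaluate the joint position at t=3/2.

  seg 0: a=5 b=-45/4 c=0 d=9/4
  seg 1: a=-4 b=-9/2 c=27/4 d=-15/8
  seg 2: a=-1 b=0 c=-9/2 d=3/2
S(3/2) = -307/64

Δ: Δ0=-9, Δ1=3/2, Δ2=-3
row 1: diag=6, rhs=63; c'=1/3, d'=21/2
row 2: denom=6−2·1/3=16/3; d'=(-27−2·21/2)/(16/3)=-9
back: M2=-9
back: M1=21/2−1/3·-9=27/2
M: M0=0, M1=27/2, M2=-9, M3=0
seg 0: a=5, c=M0/2=0, d=(M1−M0)/(6·1)=9/4, b=Δ0−h0·(2M0+M1)/6=-45/4
seg 1: a=-4, c=M1/2=27/4, d=(M2−M1)/(6·2)=-15/8, b=Δ1−h1·(2M1+M2)/6=-9/2
seg 2: a=-1, c=M2/2=-9/2, d=(M3−M2)/(6·1)=3/2, b=Δ2−h2·(2M2+M3)/6=0
t_q=3/2 → seg 1, τ=1/2; S=-4+-9/2·τ+27/4·τ²+-15/8·τ³=-307/64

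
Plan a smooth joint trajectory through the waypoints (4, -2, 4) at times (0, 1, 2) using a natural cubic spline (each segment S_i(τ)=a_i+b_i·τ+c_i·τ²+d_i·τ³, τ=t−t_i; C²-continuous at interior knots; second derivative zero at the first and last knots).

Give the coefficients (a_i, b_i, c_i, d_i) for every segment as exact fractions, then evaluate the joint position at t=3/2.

Δ: Δ0=-6, Δ1=6
row 1: diag=4, rhs=72; c'=1/4, d'=18
back: M1=18
M: M0=0, M1=18, M2=0
seg 0: a=4, c=M0/2=0, d=(M1−M0)/(6·1)=3, b=Δ0−h0·(2M0+M1)/6=-9
seg 1: a=-2, c=M1/2=9, d=(M2−M1)/(6·1)=-3, b=Δ1−h1·(2M1+M2)/6=0
t_q=3/2 → seg 1, τ=1/2; S=-2+0·τ+9·τ²+-3·τ³=-1/8

  seg 0: a=4 b=-9 c=0 d=3
  seg 1: a=-2 b=0 c=9 d=-3
S(3/2) = -1/8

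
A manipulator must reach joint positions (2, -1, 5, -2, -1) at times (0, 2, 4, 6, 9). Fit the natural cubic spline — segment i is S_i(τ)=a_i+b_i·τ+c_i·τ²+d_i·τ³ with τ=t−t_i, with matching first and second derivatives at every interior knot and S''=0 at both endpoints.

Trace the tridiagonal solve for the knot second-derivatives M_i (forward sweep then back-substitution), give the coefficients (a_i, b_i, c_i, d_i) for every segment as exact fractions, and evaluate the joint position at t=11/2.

Δ: Δ0=-3/2, Δ1=3, Δ2=-7/2, Δ3=1/3
row 1: diag=8, rhs=27; c'=1/4, d'=27/8
row 2: denom=8−2·1/4=15/2; d'=(-39−2·27/8)/(15/2)=-61/10
row 3: denom=10−2·4/15=142/15; d'=(23−2·-61/10)/(142/15)=264/71
back: M3=264/71
back: M2=-61/10−4/15·264/71=-1007/142
back: M1=27/8−1/4·-1007/142=731/142
M: M0=0, M1=731/142, M2=-1007/142, M3=264/71, M4=0
seg 0: a=2, c=M0/2=0, d=(M1−M0)/(6·2)=731/1704, b=Δ0−h0·(2M0+M1)/6=-685/213
seg 1: a=-1, c=M1/2=731/284, d=(M2−M1)/(6·2)=-869/852, b=Δ1−h1·(2M1+M2)/6=823/426
seg 2: a=5, c=M2/2=-1007/284, d=(M3−M2)/(6·2)=1535/1704, b=Δ2−h2·(2M2+M3)/6=-5/426
seg 3: a=-2, c=M3/2=132/71, d=(M4−M3)/(6·3)=-44/213, b=Δ3−h3·(2M3+M4)/6=-721/213
t_q=11/2 → seg 2, τ=3/2; S=5+-5/426·τ+-1007/284·τ²+1535/1704·τ³=203/4544

  seg 0: a=2 b=-685/213 c=0 d=731/1704
  seg 1: a=-1 b=823/426 c=731/284 d=-869/852
  seg 2: a=5 b=-5/426 c=-1007/284 d=1535/1704
  seg 3: a=-2 b=-721/213 c=132/71 d=-44/213
S(11/2) = 203/4544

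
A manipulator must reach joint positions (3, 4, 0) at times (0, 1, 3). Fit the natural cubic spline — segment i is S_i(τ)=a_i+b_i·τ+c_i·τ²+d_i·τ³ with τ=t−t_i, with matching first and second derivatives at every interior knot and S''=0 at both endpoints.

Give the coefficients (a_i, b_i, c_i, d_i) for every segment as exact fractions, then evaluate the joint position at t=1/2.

Δ: Δ0=1, Δ1=-2
row 1: diag=6, rhs=-18; c'=1/3, d'=-3
back: M1=-3
M: M0=0, M1=-3, M2=0
seg 0: a=3, c=M0/2=0, d=(M1−M0)/(6·1)=-1/2, b=Δ0−h0·(2M0+M1)/6=3/2
seg 1: a=4, c=M1/2=-3/2, d=(M2−M1)/(6·2)=1/4, b=Δ1−h1·(2M1+M2)/6=0
t_q=1/2 → seg 0, τ=1/2; S=3+3/2·τ+0·τ²+-1/2·τ³=59/16

  seg 0: a=3 b=3/2 c=0 d=-1/2
  seg 1: a=4 b=0 c=-3/2 d=1/4
S(1/2) = 59/16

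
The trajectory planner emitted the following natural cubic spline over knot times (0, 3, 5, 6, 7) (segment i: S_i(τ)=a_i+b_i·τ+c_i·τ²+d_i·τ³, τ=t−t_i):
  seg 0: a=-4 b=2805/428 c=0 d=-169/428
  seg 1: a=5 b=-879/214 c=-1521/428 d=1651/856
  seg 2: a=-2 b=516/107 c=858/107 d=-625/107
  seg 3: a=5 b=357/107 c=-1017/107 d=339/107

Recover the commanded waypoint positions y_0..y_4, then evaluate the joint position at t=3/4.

y_0 = S_0(0) = a_0 = -4
y_1 = S_1(0) = a_1 = 5
y_2 = S_2(0) = a_2 = -2
y_3 = S_3(0) = a_3 = 5
y_4 = S_3(1) = 2
t_q=3/4 is in segment 0 (τ=3/4); S_0(τ)=20509/27392

y_0=-4 y_1=5 y_2=-2 y_3=5 y_4=2
S(3/4) = 20509/27392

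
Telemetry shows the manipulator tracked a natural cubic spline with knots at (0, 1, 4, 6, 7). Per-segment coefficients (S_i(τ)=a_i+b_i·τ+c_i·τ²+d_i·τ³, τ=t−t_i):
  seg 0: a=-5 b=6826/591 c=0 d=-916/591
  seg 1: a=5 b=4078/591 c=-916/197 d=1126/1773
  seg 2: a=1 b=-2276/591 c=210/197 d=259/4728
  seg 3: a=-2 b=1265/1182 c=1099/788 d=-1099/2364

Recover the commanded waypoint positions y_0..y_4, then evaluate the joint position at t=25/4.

y_0 = S_0(0) = a_0 = -5
y_1 = S_1(0) = a_1 = 5
y_2 = S_2(0) = a_2 = 1
y_3 = S_3(0) = a_3 = -2
y_4 = S_3(1) = 0
t_q=25/4 is in segment 3 (τ=1/4); S_3(τ)=-83341/50432

y_0=-5 y_1=5 y_2=1 y_3=-2 y_4=0
S(25/4) = -83341/50432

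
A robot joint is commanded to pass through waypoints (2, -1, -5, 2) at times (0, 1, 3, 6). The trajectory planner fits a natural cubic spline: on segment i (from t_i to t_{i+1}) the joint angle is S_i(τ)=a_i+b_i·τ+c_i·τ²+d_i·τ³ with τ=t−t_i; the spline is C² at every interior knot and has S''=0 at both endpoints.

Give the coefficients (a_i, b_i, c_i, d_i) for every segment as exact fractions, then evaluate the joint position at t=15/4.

Δ: Δ0=-3, Δ1=-2, Δ2=7/3
row 1: diag=6, rhs=6; c'=1/3, d'=1
row 2: denom=10−2·1/3=28/3; d'=(26−2·1)/(28/3)=18/7
back: M2=18/7
back: M1=1−1/3·18/7=1/7
M: M0=0, M1=1/7, M2=18/7, M3=0
seg 0: a=2, c=M0/2=0, d=(M1−M0)/(6·1)=1/42, b=Δ0−h0·(2M0+M1)/6=-127/42
seg 1: a=-1, c=M1/2=1/14, d=(M2−M1)/(6·2)=17/84, b=Δ1−h1·(2M1+M2)/6=-62/21
seg 2: a=-5, c=M2/2=9/7, d=(M3−M2)/(6·3)=-1/7, b=Δ2−h2·(2M2+M3)/6=-5/21
t_q=15/4 → seg 2, τ=3/4; S=-5+-5/21·τ+9/7·τ²+-1/7·τ³=-289/64

  seg 0: a=2 b=-127/42 c=0 d=1/42
  seg 1: a=-1 b=-62/21 c=1/14 d=17/84
  seg 2: a=-5 b=-5/21 c=9/7 d=-1/7
S(15/4) = -289/64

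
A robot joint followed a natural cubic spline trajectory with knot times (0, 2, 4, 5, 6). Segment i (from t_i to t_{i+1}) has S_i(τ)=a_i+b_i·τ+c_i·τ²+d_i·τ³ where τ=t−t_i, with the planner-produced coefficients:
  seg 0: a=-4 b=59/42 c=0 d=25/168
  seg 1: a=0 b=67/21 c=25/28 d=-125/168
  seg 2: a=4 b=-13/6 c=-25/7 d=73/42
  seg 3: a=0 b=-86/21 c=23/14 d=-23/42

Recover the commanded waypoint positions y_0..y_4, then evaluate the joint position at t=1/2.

y_0=-4 y_1=0 y_2=4 y_3=0 y_4=-3
S(1/2) = -1469/448

y_0 = S_0(0) = a_0 = -4
y_1 = S_1(0) = a_1 = 0
y_2 = S_2(0) = a_2 = 4
y_3 = S_3(0) = a_3 = 0
y_4 = S_3(1) = -3
t_q=1/2 is in segment 0 (τ=1/2); S_0(τ)=-1469/448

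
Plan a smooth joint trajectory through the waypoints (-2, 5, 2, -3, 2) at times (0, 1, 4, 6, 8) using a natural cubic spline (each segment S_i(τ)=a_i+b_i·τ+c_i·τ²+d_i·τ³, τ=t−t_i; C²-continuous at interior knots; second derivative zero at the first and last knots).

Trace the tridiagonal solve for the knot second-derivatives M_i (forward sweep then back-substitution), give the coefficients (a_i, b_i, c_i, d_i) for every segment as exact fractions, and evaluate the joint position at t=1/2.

  seg 0: a=-2 b=2147/268 c=0 d=-271/268
  seg 1: a=5 b=667/134 c=-813/268 d=93/268
  seg 2: a=2 b=-1033/268 c=6/67 d=315/1072
  seg 3: a=-3 b=2/67 c=993/536 d=-331/1072
S(1/2) = 4029/2144

Δ: Δ0=7, Δ1=-1, Δ2=-5/2, Δ3=5/2
row 1: diag=8, rhs=-48; c'=3/8, d'=-6
row 2: denom=10−3·3/8=71/8; d'=(-9−3·-6)/(71/8)=72/71
row 3: denom=8−2·16/71=536/71; d'=(30−2·72/71)/(536/71)=993/268
back: M3=993/268
back: M2=72/71−16/71·993/268=12/67
back: M1=-6−3/8·12/67=-813/134
M: M0=0, M1=-813/134, M2=12/67, M3=993/268, M4=0
seg 0: a=-2, c=M0/2=0, d=(M1−M0)/(6·1)=-271/268, b=Δ0−h0·(2M0+M1)/6=2147/268
seg 1: a=5, c=M1/2=-813/268, d=(M2−M1)/(6·3)=93/268, b=Δ1−h1·(2M1+M2)/6=667/134
seg 2: a=2, c=M2/2=6/67, d=(M3−M2)/(6·2)=315/1072, b=Δ2−h2·(2M2+M3)/6=-1033/268
seg 3: a=-3, c=M3/2=993/536, d=(M4−M3)/(6·2)=-331/1072, b=Δ3−h3·(2M3+M4)/6=2/67
t_q=1/2 → seg 0, τ=1/2; S=-2+2147/268·τ+0·τ²+-271/268·τ³=4029/2144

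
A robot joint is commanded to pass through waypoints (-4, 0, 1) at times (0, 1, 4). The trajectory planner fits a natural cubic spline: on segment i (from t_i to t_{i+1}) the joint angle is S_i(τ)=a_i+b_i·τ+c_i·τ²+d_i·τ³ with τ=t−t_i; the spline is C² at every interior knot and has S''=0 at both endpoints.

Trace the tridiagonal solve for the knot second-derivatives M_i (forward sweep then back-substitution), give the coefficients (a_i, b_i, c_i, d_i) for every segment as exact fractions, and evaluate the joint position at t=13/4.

Δ: Δ0=4, Δ1=1/3
row 1: diag=8, rhs=-22; c'=3/8, d'=-11/4
back: M1=-11/4
M: M0=0, M1=-11/4, M2=0
seg 0: a=-4, c=M0/2=0, d=(M1−M0)/(6·1)=-11/24, b=Δ0−h0·(2M0+M1)/6=107/24
seg 1: a=0, c=M1/2=-11/8, d=(M2−M1)/(6·3)=11/72, b=Δ1−h1·(2M1+M2)/6=37/12
t_q=13/4 → seg 1, τ=9/4; S=0+37/12·τ+-11/8·τ²+11/72·τ³=879/512

  seg 0: a=-4 b=107/24 c=0 d=-11/24
  seg 1: a=0 b=37/12 c=-11/8 d=11/72
S(13/4) = 879/512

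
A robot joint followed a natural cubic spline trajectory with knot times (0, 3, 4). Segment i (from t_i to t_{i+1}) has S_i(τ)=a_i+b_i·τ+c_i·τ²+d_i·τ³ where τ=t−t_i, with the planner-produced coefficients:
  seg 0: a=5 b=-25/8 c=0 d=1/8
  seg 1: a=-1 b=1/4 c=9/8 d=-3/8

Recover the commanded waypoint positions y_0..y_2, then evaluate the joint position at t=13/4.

y_0 = S_0(0) = a_0 = 5
y_1 = S_1(0) = a_1 = -1
y_2 = S_1(1) = 0
t_q=13/4 is in segment 1 (τ=1/4); S_1(τ)=-447/512

y_0=5 y_1=-1 y_2=0
S(13/4) = -447/512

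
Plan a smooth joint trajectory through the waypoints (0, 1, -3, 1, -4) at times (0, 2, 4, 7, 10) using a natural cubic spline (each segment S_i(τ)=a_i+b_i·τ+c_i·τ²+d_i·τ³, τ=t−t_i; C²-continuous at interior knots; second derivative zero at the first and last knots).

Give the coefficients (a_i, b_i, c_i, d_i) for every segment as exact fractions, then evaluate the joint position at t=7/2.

  seg 0: a=0 b=1171/840 c=0 d=-751/3360
  seg 1: a=1 b=-541/420 c=-751/560 d=331/672
  seg 2: a=-3 b=-89/120 c=113/70 d=-155/504
  seg 3: a=1 b=269/420 c=-323/280 d=323/2520
S(7/2) = -20493/8960

Δ: Δ0=1/2, Δ1=-2, Δ2=4/3, Δ3=-5/3
row 1: diag=8, rhs=-15; c'=1/4, d'=-15/8
row 2: denom=10−2·1/4=19/2; d'=(20−2·-15/8)/(19/2)=5/2
row 3: denom=12−3·6/19=210/19; d'=(-18−3·5/2)/(210/19)=-323/140
back: M3=-323/140
back: M2=5/2−6/19·-323/140=113/35
back: M1=-15/8−1/4·113/35=-751/280
M: M0=0, M1=-751/280, M2=113/35, M3=-323/140, M4=0
seg 0: a=0, c=M0/2=0, d=(M1−M0)/(6·2)=-751/3360, b=Δ0−h0·(2M0+M1)/6=1171/840
seg 1: a=1, c=M1/2=-751/560, d=(M2−M1)/(6·2)=331/672, b=Δ1−h1·(2M1+M2)/6=-541/420
seg 2: a=-3, c=M2/2=113/70, d=(M3−M2)/(6·3)=-155/504, b=Δ2−h2·(2M2+M3)/6=-89/120
seg 3: a=1, c=M3/2=-323/280, d=(M4−M3)/(6·3)=323/2520, b=Δ3−h3·(2M3+M4)/6=269/420
t_q=7/2 → seg 1, τ=3/2; S=1+-541/420·τ+-751/560·τ²+331/672·τ³=-20493/8960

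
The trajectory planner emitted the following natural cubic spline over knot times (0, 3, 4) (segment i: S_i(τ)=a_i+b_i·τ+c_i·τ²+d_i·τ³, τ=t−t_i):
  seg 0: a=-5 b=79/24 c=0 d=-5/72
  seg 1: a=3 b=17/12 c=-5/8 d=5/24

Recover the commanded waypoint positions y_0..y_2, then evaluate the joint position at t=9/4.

y_0 = S_0(0) = a_0 = -5
y_1 = S_1(0) = a_1 = 3
y_2 = S_1(1) = 4
t_q=9/4 is in segment 0 (τ=9/4); S_0(τ)=827/512

y_0=-5 y_1=3 y_2=4
S(9/4) = 827/512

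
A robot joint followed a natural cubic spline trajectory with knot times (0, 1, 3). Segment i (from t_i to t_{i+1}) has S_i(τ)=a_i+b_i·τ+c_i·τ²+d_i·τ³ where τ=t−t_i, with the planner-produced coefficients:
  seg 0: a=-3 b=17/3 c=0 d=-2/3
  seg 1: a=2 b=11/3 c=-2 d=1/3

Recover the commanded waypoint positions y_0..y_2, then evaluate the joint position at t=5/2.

y_0 = S_0(0) = a_0 = -3
y_1 = S_1(0) = a_1 = 2
y_2 = S_1(2) = 4
t_q=5/2 is in segment 1 (τ=3/2); S_1(τ)=33/8

y_0=-3 y_1=2 y_2=4
S(5/2) = 33/8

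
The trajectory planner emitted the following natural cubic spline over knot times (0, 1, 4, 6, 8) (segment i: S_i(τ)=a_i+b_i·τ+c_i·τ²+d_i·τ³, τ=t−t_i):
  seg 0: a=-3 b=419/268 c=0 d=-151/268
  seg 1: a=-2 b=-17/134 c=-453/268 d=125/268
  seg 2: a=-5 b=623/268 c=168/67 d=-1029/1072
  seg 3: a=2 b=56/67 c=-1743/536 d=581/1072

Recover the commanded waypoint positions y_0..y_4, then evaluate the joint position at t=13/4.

y_0=-3 y_1=-2 y_2=-5 y_3=2 y_4=-5
S(13/4) = -94847/17152

y_0 = S_0(0) = a_0 = -3
y_1 = S_1(0) = a_1 = -2
y_2 = S_2(0) = a_2 = -5
y_3 = S_3(0) = a_3 = 2
y_4 = S_3(2) = -5
t_q=13/4 is in segment 1 (τ=9/4); S_1(τ)=-94847/17152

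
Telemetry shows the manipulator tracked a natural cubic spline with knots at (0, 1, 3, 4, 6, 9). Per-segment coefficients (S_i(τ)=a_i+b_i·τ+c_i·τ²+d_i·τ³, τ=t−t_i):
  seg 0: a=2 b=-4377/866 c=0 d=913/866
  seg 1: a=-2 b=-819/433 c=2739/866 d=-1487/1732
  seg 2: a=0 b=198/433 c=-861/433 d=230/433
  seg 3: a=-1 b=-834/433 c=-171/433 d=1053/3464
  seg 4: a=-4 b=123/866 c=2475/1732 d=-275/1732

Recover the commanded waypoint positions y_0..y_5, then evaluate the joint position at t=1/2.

y_0=2 y_1=-2 y_2=0 y_3=-1 y_4=-4 y_5=5
S(1/2) = -2739/6928

y_0 = S_0(0) = a_0 = 2
y_1 = S_1(0) = a_1 = -2
y_2 = S_2(0) = a_2 = 0
y_3 = S_3(0) = a_3 = -1
y_4 = S_4(0) = a_4 = -4
y_5 = S_4(3) = 5
t_q=1/2 is in segment 0 (τ=1/2); S_0(τ)=-2739/6928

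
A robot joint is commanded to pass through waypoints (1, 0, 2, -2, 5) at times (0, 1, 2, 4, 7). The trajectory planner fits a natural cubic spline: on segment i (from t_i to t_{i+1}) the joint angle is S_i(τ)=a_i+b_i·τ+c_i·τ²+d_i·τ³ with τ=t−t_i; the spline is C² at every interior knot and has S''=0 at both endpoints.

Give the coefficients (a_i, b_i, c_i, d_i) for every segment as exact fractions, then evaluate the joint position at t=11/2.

Δ: Δ0=-1, Δ1=2, Δ2=-2, Δ3=7/3
row 1: diag=4, rhs=18; c'=1/4, d'=9/2
row 2: denom=6−1·1/4=23/4; d'=(-24−1·9/2)/(23/4)=-114/23
row 3: denom=10−2·8/23=214/23; d'=(26−2·-114/23)/(214/23)=413/107
back: M3=413/107
back: M2=-114/23−8/23·413/107=-674/107
back: M1=9/2−1/4·-674/107=650/107
M: M0=0, M1=650/107, M2=-674/107, M3=413/107, M4=0
seg 0: a=1, c=M0/2=0, d=(M1−M0)/(6·1)=325/321, b=Δ0−h0·(2M0+M1)/6=-646/321
seg 1: a=0, c=M1/2=325/107, d=(M2−M1)/(6·1)=-662/321, b=Δ1−h1·(2M1+M2)/6=329/321
seg 2: a=2, c=M2/2=-337/107, d=(M3−M2)/(6·2)=1087/1284, b=Δ2−h2·(2M2+M3)/6=293/321
seg 3: a=-2, c=M3/2=413/214, d=(M4−M3)/(6·3)=-413/1926, b=Δ3−h3·(2M3+M4)/6=-490/321
t_q=11/2 → seg 3, τ=3/2; S=-2+-490/321·τ+413/214·τ²+-413/1926·τ³=-1149/1712

  seg 0: a=1 b=-646/321 c=0 d=325/321
  seg 1: a=0 b=329/321 c=325/107 d=-662/321
  seg 2: a=2 b=293/321 c=-337/107 d=1087/1284
  seg 3: a=-2 b=-490/321 c=413/214 d=-413/1926
S(11/2) = -1149/1712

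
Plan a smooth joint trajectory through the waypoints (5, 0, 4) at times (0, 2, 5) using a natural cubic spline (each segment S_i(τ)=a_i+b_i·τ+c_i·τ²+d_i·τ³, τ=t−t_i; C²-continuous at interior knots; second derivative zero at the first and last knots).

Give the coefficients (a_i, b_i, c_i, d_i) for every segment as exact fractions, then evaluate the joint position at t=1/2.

Δ: Δ0=-5/2, Δ1=4/3
row 1: diag=10, rhs=23; c'=3/10, d'=23/10
back: M1=23/10
M: M0=0, M1=23/10, M2=0
seg 0: a=5, c=M0/2=0, d=(M1−M0)/(6·2)=23/120, b=Δ0−h0·(2M0+M1)/6=-49/15
seg 1: a=0, c=M1/2=23/20, d=(M2−M1)/(6·3)=-23/180, b=Δ1−h1·(2M1+M2)/6=-29/30
t_q=1/2 → seg 0, τ=1/2; S=5+-49/15·τ+0·τ²+23/120·τ³=217/64

  seg 0: a=5 b=-49/15 c=0 d=23/120
  seg 1: a=0 b=-29/30 c=23/20 d=-23/180
S(1/2) = 217/64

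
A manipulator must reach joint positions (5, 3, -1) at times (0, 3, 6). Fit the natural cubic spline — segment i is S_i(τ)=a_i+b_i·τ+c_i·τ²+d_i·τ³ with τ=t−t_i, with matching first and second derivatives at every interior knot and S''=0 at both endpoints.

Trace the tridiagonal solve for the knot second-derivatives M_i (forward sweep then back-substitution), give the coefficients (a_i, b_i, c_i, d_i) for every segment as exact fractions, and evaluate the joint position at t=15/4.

  seg 0: a=5 b=-1/2 c=0 d=-1/54
  seg 1: a=3 b=-1 c=-1/6 d=1/54
S(15/4) = 277/128

Δ: Δ0=-2/3, Δ1=-4/3
row 1: diag=12, rhs=-4; c'=1/4, d'=-1/3
back: M1=-1/3
M: M0=0, M1=-1/3, M2=0
seg 0: a=5, c=M0/2=0, d=(M1−M0)/(6·3)=-1/54, b=Δ0−h0·(2M0+M1)/6=-1/2
seg 1: a=3, c=M1/2=-1/6, d=(M2−M1)/(6·3)=1/54, b=Δ1−h1·(2M1+M2)/6=-1
t_q=15/4 → seg 1, τ=3/4; S=3+-1·τ+-1/6·τ²+1/54·τ³=277/128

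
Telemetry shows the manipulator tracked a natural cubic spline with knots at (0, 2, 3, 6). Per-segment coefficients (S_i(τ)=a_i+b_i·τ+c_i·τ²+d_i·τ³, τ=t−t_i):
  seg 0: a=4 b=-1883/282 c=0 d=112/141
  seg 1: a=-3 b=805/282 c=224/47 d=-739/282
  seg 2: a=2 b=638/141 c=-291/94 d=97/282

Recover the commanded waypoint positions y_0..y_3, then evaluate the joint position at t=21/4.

y_0=4 y_1=-3 y_2=2 y_3=-3
S(21/4) = 2567/6016

y_0 = S_0(0) = a_0 = 4
y_1 = S_1(0) = a_1 = -3
y_2 = S_2(0) = a_2 = 2
y_3 = S_2(3) = -3
t_q=21/4 is in segment 2 (τ=9/4); S_2(τ)=2567/6016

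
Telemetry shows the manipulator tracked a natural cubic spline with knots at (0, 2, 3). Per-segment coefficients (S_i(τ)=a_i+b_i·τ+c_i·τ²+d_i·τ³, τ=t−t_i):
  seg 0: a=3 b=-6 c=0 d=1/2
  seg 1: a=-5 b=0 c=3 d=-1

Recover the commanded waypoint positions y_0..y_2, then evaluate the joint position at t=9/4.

y_0 = S_0(0) = a_0 = 3
y_1 = S_1(0) = a_1 = -5
y_2 = S_1(1) = -3
t_q=9/4 is in segment 1 (τ=1/4); S_1(τ)=-309/64

y_0=3 y_1=-5 y_2=-3
S(9/4) = -309/64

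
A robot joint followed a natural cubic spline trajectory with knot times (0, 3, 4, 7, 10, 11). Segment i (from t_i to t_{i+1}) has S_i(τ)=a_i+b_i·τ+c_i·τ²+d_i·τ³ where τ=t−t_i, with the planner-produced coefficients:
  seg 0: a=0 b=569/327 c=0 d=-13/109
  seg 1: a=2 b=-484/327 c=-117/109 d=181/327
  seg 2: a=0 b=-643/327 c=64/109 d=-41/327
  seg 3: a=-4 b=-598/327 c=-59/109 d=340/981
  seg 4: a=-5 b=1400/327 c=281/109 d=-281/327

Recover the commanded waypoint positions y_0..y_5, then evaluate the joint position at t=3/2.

y_0 = S_0(0) = a_0 = 0
y_1 = S_1(0) = a_1 = 2
y_2 = S_2(0) = a_2 = 0
y_3 = S_3(0) = a_3 = -4
y_4 = S_4(0) = a_4 = -5
y_5 = S_4(1) = 1
t_q=3/2 is in segment 0 (τ=3/2); S_0(τ)=1925/872

y_0=0 y_1=2 y_2=0 y_3=-4 y_4=-5 y_5=1
S(3/2) = 1925/872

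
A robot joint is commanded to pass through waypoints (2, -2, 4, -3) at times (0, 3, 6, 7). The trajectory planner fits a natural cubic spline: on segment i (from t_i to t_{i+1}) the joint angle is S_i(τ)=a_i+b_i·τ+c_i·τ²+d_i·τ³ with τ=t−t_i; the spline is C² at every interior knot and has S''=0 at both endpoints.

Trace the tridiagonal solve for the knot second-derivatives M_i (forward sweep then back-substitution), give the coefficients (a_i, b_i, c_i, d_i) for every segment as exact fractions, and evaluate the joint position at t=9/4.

Δ: Δ0=-4/3, Δ1=2, Δ2=-7
row 1: diag=12, rhs=20; c'=1/4, d'=5/3
row 2: denom=8−3·1/4=29/4; d'=(-54−3·5/3)/(29/4)=-236/29
back: M2=-236/29
back: M1=5/3−1/4·-236/29=322/87
M: M0=0, M1=322/87, M2=-236/29, M3=0
seg 0: a=2, c=M0/2=0, d=(M1−M0)/(6·3)=161/783, b=Δ0−h0·(2M0+M1)/6=-277/87
seg 1: a=-2, c=M1/2=161/87, d=(M2−M1)/(6·3)=-515/783, b=Δ1−h1·(2M1+M2)/6=206/87
seg 2: a=4, c=M2/2=-118/29, d=(M3−M2)/(6·1)=118/87, b=Δ2−h2·(2M2+M3)/6=-373/87
t_q=9/4 → seg 0, τ=9/4; S=2+-277/87·τ+0·τ²+161/783·τ³=-5237/1856

  seg 0: a=2 b=-277/87 c=0 d=161/783
  seg 1: a=-2 b=206/87 c=161/87 d=-515/783
  seg 2: a=4 b=-373/87 c=-118/29 d=118/87
S(9/4) = -5237/1856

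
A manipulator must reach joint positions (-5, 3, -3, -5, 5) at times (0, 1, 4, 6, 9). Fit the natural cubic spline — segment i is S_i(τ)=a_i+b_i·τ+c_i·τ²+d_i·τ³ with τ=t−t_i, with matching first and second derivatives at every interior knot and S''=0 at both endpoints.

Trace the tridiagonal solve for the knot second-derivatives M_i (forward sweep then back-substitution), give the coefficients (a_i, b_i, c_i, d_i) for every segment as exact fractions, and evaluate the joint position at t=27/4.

  seg 0: a=-5 b=3194/339 c=0 d=-482/339
  seg 1: a=3 b=1748/339 c=-482/113 d=1912/3051
  seg 2: a=-3 b=-1192/339 c=466/339 d=-79/1356
  seg 3: a=-5 b=145/113 c=695/678 d=-695/6102
S(27/4) = -50755/14464

Δ: Δ0=8, Δ1=-2, Δ2=-1, Δ3=10/3
row 1: diag=8, rhs=-60; c'=3/8, d'=-15/2
row 2: denom=10−3·3/8=71/8; d'=(6−3·-15/2)/(71/8)=228/71
row 3: denom=10−2·16/71=678/71; d'=(26−2·228/71)/(678/71)=695/339
back: M3=695/339
back: M2=228/71−16/71·695/339=932/339
back: M1=-15/2−3/8·932/339=-964/113
M: M0=0, M1=-964/113, M2=932/339, M3=695/339, M4=0
seg 0: a=-5, c=M0/2=0, d=(M1−M0)/(6·1)=-482/339, b=Δ0−h0·(2M0+M1)/6=3194/339
seg 1: a=3, c=M1/2=-482/113, d=(M2−M1)/(6·3)=1912/3051, b=Δ1−h1·(2M1+M2)/6=1748/339
seg 2: a=-3, c=M2/2=466/339, d=(M3−M2)/(6·2)=-79/1356, b=Δ2−h2·(2M2+M3)/6=-1192/339
seg 3: a=-5, c=M3/2=695/678, d=(M4−M3)/(6·3)=-695/6102, b=Δ3−h3·(2M3+M4)/6=145/113
t_q=27/4 → seg 3, τ=3/4; S=-5+145/113·τ+695/678·τ²+-695/6102·τ³=-50755/14464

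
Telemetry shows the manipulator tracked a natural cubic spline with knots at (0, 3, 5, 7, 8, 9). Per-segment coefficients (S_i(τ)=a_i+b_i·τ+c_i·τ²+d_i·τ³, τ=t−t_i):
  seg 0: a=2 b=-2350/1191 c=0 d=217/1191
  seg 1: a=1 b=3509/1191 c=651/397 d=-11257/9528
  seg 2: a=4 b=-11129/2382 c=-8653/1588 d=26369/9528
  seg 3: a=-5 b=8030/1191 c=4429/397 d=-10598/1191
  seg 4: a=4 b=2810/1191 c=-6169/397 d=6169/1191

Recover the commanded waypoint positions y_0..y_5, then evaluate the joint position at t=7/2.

y_0 = S_0(0) = a_0 = 2
y_1 = S_1(0) = a_1 = 1
y_2 = S_2(0) = a_2 = 4
y_3 = S_3(0) = a_3 = -5
y_4 = S_4(0) = a_4 = 4
y_5 = S_4(1) = -4
t_q=7/2 is in segment 1 (τ=1/2); S_1(τ)=69501/25408

y_0=2 y_1=1 y_2=4 y_3=-5 y_4=4 y_5=-4
S(7/2) = 69501/25408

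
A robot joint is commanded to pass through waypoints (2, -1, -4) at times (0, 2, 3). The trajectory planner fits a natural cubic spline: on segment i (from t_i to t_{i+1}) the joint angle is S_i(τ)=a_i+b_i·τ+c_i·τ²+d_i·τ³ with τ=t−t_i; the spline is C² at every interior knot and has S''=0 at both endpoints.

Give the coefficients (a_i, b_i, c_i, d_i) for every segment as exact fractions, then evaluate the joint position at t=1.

  seg 0: a=2 b=-1 c=0 d=-1/8
  seg 1: a=-1 b=-5/2 c=-3/4 d=1/4
S(1) = 7/8

Δ: Δ0=-3/2, Δ1=-3
row 1: diag=6, rhs=-9; c'=1/6, d'=-3/2
back: M1=-3/2
M: M0=0, M1=-3/2, M2=0
seg 0: a=2, c=M0/2=0, d=(M1−M0)/(6·2)=-1/8, b=Δ0−h0·(2M0+M1)/6=-1
seg 1: a=-1, c=M1/2=-3/4, d=(M2−M1)/(6·1)=1/4, b=Δ1−h1·(2M1+M2)/6=-5/2
t_q=1 → seg 0, τ=1; S=2+-1·τ+0·τ²+-1/8·τ³=7/8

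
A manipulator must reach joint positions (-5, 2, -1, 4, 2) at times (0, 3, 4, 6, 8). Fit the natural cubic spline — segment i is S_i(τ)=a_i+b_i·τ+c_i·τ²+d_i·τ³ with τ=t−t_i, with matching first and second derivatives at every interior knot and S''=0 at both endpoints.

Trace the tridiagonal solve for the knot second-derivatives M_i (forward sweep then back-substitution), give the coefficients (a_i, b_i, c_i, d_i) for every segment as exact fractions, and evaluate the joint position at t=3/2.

Δ: Δ0=7/3, Δ1=-3, Δ2=5/2, Δ3=-1
row 1: diag=8, rhs=-32; c'=1/8, d'=-4
row 2: denom=6−1·1/8=47/8; d'=(33−1·-4)/(47/8)=296/47
row 3: denom=8−2·16/47=344/47; d'=(-21−2·296/47)/(344/47)=-1579/344
back: M3=-1579/344
back: M2=296/47−16/47·-1579/344=338/43
back: M1=-4−1/8·338/43=-857/172
M: M0=0, M1=-857/172, M2=338/43, M3=-1579/344, M4=0
seg 0: a=-5, c=M0/2=0, d=(M1−M0)/(6·3)=-857/3096, b=Δ0−h0·(2M0+M1)/6=4979/1032
seg 1: a=2, c=M1/2=-857/344, d=(M2−M1)/(6·1)=2209/1032, b=Δ1−h1·(2M1+M2)/6=-1367/516
seg 2: a=-1, c=M2/2=169/43, d=(M3−M2)/(6·2)=-4283/4128, b=Δ2−h2·(2M2+M3)/6=-1249/1032
seg 3: a=4, c=M3/2=-1579/688, d=(M4−M3)/(6·2)=1579/4128, b=Δ3−h3·(2M3+M4)/6=1063/516
t_q=3/2 → seg 0, τ=3/2; S=-5+4979/1032·τ+0·τ²+-857/3096·τ³=3585/2752

  seg 0: a=-5 b=4979/1032 c=0 d=-857/3096
  seg 1: a=2 b=-1367/516 c=-857/344 d=2209/1032
  seg 2: a=-1 b=-1249/1032 c=169/43 d=-4283/4128
  seg 3: a=4 b=1063/516 c=-1579/688 d=1579/4128
S(3/2) = 3585/2752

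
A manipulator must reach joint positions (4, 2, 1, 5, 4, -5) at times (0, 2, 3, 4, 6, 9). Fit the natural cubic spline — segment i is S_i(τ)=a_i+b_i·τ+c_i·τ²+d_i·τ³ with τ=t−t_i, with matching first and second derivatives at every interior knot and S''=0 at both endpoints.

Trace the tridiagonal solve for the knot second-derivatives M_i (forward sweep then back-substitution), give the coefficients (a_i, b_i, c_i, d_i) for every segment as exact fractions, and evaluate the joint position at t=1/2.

Δ: Δ0=-1, Δ1=-1, Δ2=4, Δ3=-1/2, Δ4=-3
row 1: diag=6, rhs=0; c'=1/6, d'=0
row 2: denom=4−1·1/6=23/6; d'=(30−1·0)/(23/6)=180/23
row 3: denom=6−1·6/23=132/23; d'=(-27−1·180/23)/(132/23)=-267/44
row 4: denom=10−2·23/66=307/33; d'=(-15−2·-267/44)/(307/33)=-189/614
back: M4=-189/614
back: M3=-267/44−23/66·-189/614=-1830/307
back: M2=180/23−6/23·-1830/307=2880/307
back: M1=0−1/6·2880/307=-480/307
M: M0=0, M1=-480/307, M2=2880/307, M3=-1830/307, M4=-189/614, M5=0
seg 0: a=4, c=M0/2=0, d=(M1−M0)/(6·2)=-40/307, b=Δ0−h0·(2M0+M1)/6=-147/307
seg 1: a=2, c=M1/2=-240/307, d=(M2−M1)/(6·1)=560/307, b=Δ1−h1·(2M1+M2)/6=-627/307
seg 2: a=1, c=M2/2=1440/307, d=(M3−M2)/(6·1)=-785/307, b=Δ2−h2·(2M2+M3)/6=573/307
seg 3: a=5, c=M3/2=-915/307, d=(M4−M3)/(6·2)=1157/2456, b=Δ3−h3·(2M3+M4)/6=1098/307
seg 4: a=4, c=M4/2=-189/1228, d=(M5−M4)/(6·3)=21/1228, b=Δ4−h4·(2M4+M5)/6=-1653/614
t_q=1/2 → seg 0, τ=1/2; S=4+-147/307·τ+0·τ²+-40/307·τ³=2299/614

  seg 0: a=4 b=-147/307 c=0 d=-40/307
  seg 1: a=2 b=-627/307 c=-240/307 d=560/307
  seg 2: a=1 b=573/307 c=1440/307 d=-785/307
  seg 3: a=5 b=1098/307 c=-915/307 d=1157/2456
  seg 4: a=4 b=-1653/614 c=-189/1228 d=21/1228
S(1/2) = 2299/614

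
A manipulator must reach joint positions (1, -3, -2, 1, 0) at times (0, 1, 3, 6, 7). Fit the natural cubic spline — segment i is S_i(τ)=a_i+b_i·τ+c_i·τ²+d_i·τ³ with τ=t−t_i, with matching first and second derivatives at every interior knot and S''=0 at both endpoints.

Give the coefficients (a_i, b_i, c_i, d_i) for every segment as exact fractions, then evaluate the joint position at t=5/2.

Δ: Δ0=-4, Δ1=1/2, Δ2=1, Δ3=-1
row 1: diag=6, rhs=27; c'=1/3, d'=9/2
row 2: denom=10−2·1/3=28/3; d'=(3−2·9/2)/(28/3)=-9/14
row 3: denom=8−3·9/28=197/28; d'=(-12−3·-9/14)/(197/28)=-282/197
back: M3=-282/197
back: M2=-9/14−9/28·-282/197=-36/197
back: M1=9/2−1/3·-36/197=1797/394
M: M0=0, M1=1797/394, M2=-36/197, M3=-282/197, M4=0
seg 0: a=1, c=M0/2=0, d=(M1−M0)/(6·1)=599/788, b=Δ0−h0·(2M0+M1)/6=-3751/788
seg 1: a=-3, c=M1/2=1797/788, d=(M2−M1)/(6·2)=-623/1576, b=Δ1−h1·(2M1+M2)/6=-977/394
seg 2: a=-2, c=M2/2=-18/197, d=(M3−M2)/(6·3)=-41/591, b=Δ2−h2·(2M2+M3)/6=374/197
seg 3: a=1, c=M3/2=-141/197, d=(M4−M3)/(6·1)=47/197, b=Δ3−h3·(2M3+M4)/6=-103/197
t_q=5/2 → seg 1, τ=3/2; S=-3+-977/394·τ+1797/788·τ²+-623/1576·τ³=-36849/12608

  seg 0: a=1 b=-3751/788 c=0 d=599/788
  seg 1: a=-3 b=-977/394 c=1797/788 d=-623/1576
  seg 2: a=-2 b=374/197 c=-18/197 d=-41/591
  seg 3: a=1 b=-103/197 c=-141/197 d=47/197
S(5/2) = -36849/12608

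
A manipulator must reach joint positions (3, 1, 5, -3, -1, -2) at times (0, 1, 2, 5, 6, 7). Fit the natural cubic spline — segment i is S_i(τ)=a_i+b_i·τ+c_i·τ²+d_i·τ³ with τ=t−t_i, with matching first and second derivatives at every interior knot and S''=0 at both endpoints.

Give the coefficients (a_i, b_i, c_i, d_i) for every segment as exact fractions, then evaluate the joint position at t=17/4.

  seg 0: a=3 b=-9533/2451 c=0 d=4631/2451
  seg 1: a=1 b=4360/2451 c=4631/817 d=-8449/2451
  seg 2: a=5 b=6799/2451 c=-3818/817 d=163/171
  seg 3: a=-3 b=1156/2451 c=3191/817 d=-5827/2451
  seg 4: a=-1 b=2821/2451 c=-2636/817 d=2636/2451
S(17/4) = -81511/52288

Δ: Δ0=-2, Δ1=4, Δ2=-8/3, Δ3=2, Δ4=-1
row 1: diag=4, rhs=36; c'=1/4, d'=9
row 2: denom=8−1·1/4=31/4; d'=(-40−1·9)/(31/4)=-196/31
row 3: denom=8−3·12/31=212/31; d'=(28−3·-196/31)/(212/31)=364/53
row 4: denom=4−1·31/212=817/212; d'=(-18−1·364/53)/(817/212)=-5272/817
back: M4=-5272/817
back: M3=364/53−31/212·-5272/817=6382/817
back: M2=-196/31−12/31·6382/817=-7636/817
back: M1=9−1/4·-7636/817=9262/817
M: M0=0, M1=9262/817, M2=-7636/817, M3=6382/817, M4=-5272/817, M5=0
seg 0: a=3, c=M0/2=0, d=(M1−M0)/(6·1)=4631/2451, b=Δ0−h0·(2M0+M1)/6=-9533/2451
seg 1: a=1, c=M1/2=4631/817, d=(M2−M1)/(6·1)=-8449/2451, b=Δ1−h1·(2M1+M2)/6=4360/2451
seg 2: a=5, c=M2/2=-3818/817, d=(M3−M2)/(6·3)=163/171, b=Δ2−h2·(2M2+M3)/6=6799/2451
seg 3: a=-3, c=M3/2=3191/817, d=(M4−M3)/(6·1)=-5827/2451, b=Δ3−h3·(2M3+M4)/6=1156/2451
seg 4: a=-1, c=M4/2=-2636/817, d=(M5−M4)/(6·1)=2636/2451, b=Δ4−h4·(2M4+M5)/6=2821/2451
t_q=17/4 → seg 2, τ=9/4; S=5+6799/2451·τ+-3818/817·τ²+163/171·τ³=-81511/52288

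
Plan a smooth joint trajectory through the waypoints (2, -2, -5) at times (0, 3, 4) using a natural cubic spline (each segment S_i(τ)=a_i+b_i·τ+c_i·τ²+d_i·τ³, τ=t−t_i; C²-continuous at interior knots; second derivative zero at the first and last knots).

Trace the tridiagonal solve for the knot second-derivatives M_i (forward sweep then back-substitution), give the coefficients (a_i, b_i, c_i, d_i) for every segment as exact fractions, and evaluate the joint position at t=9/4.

  seg 0: a=2 b=-17/24 c=0 d=-5/72
  seg 1: a=-2 b=-31/12 c=-5/8 d=5/24
S(9/4) = -197/512

Δ: Δ0=-4/3, Δ1=-3
row 1: diag=8, rhs=-10; c'=1/8, d'=-5/4
back: M1=-5/4
M: M0=0, M1=-5/4, M2=0
seg 0: a=2, c=M0/2=0, d=(M1−M0)/(6·3)=-5/72, b=Δ0−h0·(2M0+M1)/6=-17/24
seg 1: a=-2, c=M1/2=-5/8, d=(M2−M1)/(6·1)=5/24, b=Δ1−h1·(2M1+M2)/6=-31/12
t_q=9/4 → seg 0, τ=9/4; S=2+-17/24·τ+0·τ²+-5/72·τ³=-197/512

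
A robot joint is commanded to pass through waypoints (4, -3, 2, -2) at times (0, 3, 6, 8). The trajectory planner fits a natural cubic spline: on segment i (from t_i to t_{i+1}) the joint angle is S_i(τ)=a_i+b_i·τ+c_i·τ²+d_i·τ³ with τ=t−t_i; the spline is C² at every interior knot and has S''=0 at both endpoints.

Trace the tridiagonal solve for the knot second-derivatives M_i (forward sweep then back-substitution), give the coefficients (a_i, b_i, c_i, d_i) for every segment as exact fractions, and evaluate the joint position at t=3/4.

Δ: Δ0=-7/3, Δ1=5/3, Δ2=-2
row 1: diag=12, rhs=24; c'=1/4, d'=2
row 2: denom=10−3·1/4=37/4; d'=(-22−3·2)/(37/4)=-112/37
back: M2=-112/37
back: M1=2−1/4·-112/37=102/37
M: M0=0, M1=102/37, M2=-112/37, M3=0
seg 0: a=4, c=M0/2=0, d=(M1−M0)/(6·3)=17/111, b=Δ0−h0·(2M0+M1)/6=-412/111
seg 1: a=-3, c=M1/2=51/37, d=(M2−M1)/(6·3)=-107/333, b=Δ1−h1·(2M1+M2)/6=47/111
seg 2: a=2, c=M2/2=-56/37, d=(M3−M2)/(6·2)=28/111, b=Δ2−h2·(2M2+M3)/6=2/111
t_q=3/4 → seg 0, τ=3/4; S=4+-412/111·τ+0·τ²+17/111·τ³=3033/2368

  seg 0: a=4 b=-412/111 c=0 d=17/111
  seg 1: a=-3 b=47/111 c=51/37 d=-107/333
  seg 2: a=2 b=2/111 c=-56/37 d=28/111
S(3/4) = 3033/2368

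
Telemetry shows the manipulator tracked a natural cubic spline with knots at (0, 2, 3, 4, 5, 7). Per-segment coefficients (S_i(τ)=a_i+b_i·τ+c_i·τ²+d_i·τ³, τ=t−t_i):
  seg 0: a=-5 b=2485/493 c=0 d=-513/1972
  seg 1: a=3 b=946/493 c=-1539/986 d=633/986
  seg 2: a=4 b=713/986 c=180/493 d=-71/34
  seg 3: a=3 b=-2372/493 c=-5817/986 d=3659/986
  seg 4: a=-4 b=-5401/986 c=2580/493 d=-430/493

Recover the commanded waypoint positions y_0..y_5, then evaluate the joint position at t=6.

y_0 = S_0(0) = a_0 = -5
y_1 = S_1(0) = a_1 = 3
y_2 = S_2(0) = a_2 = 4
y_3 = S_3(0) = a_3 = 3
y_4 = S_4(0) = a_4 = -4
y_5 = S_4(2) = -1
t_q=6 is in segment 4 (τ=1); S_4(τ)=-5045/986

y_0=-5 y_1=3 y_2=4 y_3=3 y_4=-4 y_5=-1
S(6) = -5045/986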